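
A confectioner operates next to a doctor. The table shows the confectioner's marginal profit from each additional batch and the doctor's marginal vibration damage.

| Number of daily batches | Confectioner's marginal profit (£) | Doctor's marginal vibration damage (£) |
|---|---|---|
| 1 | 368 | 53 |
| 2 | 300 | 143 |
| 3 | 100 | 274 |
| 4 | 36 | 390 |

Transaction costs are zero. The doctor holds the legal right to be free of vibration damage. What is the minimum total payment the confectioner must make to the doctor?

Efficient level: marginal profit ≥ marginal vibration damage through level 2, so k* = 2.
With the doctor holding the right, the confectioner must at least compensate total damage at k*: 53 + 143 = 196.

£196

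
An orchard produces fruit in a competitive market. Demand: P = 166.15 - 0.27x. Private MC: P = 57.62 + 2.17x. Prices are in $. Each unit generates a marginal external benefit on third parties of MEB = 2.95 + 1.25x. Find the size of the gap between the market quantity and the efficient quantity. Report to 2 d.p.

49.20 units

Market equilibrium (private): 57.62 + 2.17x = 166.15 - 0.27x → x_m = 44.4795.
Social marginal cost = private MC − MEB = 54.67 + 0.92x.
Set SMC = demand: 54.67 + 0.92x = 166.15 - 0.27x → x* = 93.6807.
Gap = |44.4795 − 93.6807| = 49.2012.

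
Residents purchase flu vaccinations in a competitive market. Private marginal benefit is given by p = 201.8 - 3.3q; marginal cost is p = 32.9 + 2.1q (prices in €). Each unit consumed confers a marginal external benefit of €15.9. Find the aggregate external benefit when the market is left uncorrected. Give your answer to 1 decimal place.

Market equilibrium (private): 32.9 + 2.1q = 201.8 - 3.3q → q_m = 31.2778.
Total external benefit = MEB × q_m = 15.9 × 31.2778 = 497.3170.

€497.3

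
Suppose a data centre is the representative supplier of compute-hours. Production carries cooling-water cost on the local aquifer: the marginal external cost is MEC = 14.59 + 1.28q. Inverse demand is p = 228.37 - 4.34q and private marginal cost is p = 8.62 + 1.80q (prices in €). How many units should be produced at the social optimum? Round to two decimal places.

q* = 27.65

Social marginal cost = private MC + MEC = 23.21 + 3.08q.
Set SMC = demand: 23.21 + 3.08q = 228.37 - 4.34q → q* = 27.6496.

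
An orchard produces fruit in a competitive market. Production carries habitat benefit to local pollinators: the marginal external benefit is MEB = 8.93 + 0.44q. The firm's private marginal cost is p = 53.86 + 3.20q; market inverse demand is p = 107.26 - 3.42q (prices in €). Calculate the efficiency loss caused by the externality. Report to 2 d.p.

DWL = €12.60

Market equilibrium (private): 53.86 + 3.20q = 107.26 - 3.42q → q_m = 8.0665.
Social marginal cost = private MC − MEB = 44.93 + 2.76q.
Set SMC = demand: 44.93 + 2.76q = 107.26 - 3.42q → q* = 10.0858.
Height of the DWL triangle at q_m is demand(q_m) − SMC(q_m) = MEB(q_m) = 12.4792.
DWL = ½ × 2.0193 × 12.4792 = 12.5996.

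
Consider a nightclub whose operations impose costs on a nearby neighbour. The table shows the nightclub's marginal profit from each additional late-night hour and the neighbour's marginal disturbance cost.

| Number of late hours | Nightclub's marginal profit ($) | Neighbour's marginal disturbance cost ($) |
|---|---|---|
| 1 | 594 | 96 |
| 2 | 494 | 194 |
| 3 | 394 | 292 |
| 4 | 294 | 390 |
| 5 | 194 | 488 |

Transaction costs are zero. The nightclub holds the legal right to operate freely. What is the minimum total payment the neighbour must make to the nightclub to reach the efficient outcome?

$488

Left alone the nightclub would choose level 5 (marginal profit stays positive).
Efficient level: k* = 3 (marginal profit ≥ marginal disturbance cost through 3).
The neighbour must at least cover the nightclub's forgone profit from cutting 5→3: 294 + 194 = 488.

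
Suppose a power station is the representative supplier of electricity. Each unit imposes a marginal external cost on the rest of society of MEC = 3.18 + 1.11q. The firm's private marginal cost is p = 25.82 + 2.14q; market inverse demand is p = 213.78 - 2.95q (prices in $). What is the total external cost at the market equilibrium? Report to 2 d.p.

Market equilibrium (private): 25.82 + 2.14q = 213.78 - 2.95q → q_m = 36.9273.
Total external cost = ∫₀^{q_m} (3.18 + 1.11q) dq = 3.18×36.9273 + ½×1.11×36.9273² = 874.2410.

$874.24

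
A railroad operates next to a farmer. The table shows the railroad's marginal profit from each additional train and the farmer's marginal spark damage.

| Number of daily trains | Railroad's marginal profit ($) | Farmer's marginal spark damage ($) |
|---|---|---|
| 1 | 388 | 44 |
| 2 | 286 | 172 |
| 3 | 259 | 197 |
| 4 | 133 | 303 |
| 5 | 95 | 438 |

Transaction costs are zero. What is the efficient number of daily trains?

Bargaining reaches the level where marginal profit last exceeds marginal spark damage.
That holds through level 3 (259 ≥ 197) but not at 4 (133 < 303).

3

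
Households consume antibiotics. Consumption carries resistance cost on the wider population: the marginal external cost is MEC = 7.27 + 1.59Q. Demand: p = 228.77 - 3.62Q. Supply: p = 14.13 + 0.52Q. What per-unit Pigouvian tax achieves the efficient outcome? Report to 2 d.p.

tax = 64.81 per unit

Social marginal benefit = demand − MEC = 221.50 - 5.21Q.
Set SMB = MC: 221.50 - 5.21Q = 14.13 + 0.52Q → Q* = 36.1902.
The Pigouvian tax equals MEC at Q*: 7.27 + 1.59×36.1902 = 64.8124.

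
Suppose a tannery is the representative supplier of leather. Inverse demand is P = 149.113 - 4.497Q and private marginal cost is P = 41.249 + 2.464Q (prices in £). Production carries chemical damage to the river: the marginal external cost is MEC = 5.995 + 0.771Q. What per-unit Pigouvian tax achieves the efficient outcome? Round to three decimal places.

Social marginal cost = private MC + MEC = 47.244 + 3.235Q.
Set SMC = demand: 47.244 + 3.235Q = 149.113 - 4.497Q → Q* = 13.1750.
The Pigouvian tax equals MEC at Q*: 5.995 + 0.771×13.1750 = 16.1529.

tax = £16.153 per unit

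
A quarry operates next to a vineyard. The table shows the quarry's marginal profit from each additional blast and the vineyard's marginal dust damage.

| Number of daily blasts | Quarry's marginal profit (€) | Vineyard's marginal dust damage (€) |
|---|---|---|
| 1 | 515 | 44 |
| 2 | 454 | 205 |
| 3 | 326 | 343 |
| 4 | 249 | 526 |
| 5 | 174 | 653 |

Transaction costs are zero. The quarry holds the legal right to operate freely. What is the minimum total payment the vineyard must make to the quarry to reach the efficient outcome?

€749

Left alone the quarry would choose level 5 (marginal profit stays positive).
Efficient level: k* = 2 (marginal profit ≥ marginal dust damage through 2).
The vineyard must at least cover the quarry's forgone profit from cutting 5→2: 326 + 249 + 174 = 749.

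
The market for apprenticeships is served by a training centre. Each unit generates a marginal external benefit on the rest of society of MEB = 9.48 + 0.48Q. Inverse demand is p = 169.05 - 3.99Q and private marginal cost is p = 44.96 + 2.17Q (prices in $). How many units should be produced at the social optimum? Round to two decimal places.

Q* = 23.52

Social marginal cost = private MC − MEB = 35.48 + 1.69Q.
Set SMC = demand: 35.48 + 1.69Q = 169.05 - 3.99Q → Q* = 23.5158.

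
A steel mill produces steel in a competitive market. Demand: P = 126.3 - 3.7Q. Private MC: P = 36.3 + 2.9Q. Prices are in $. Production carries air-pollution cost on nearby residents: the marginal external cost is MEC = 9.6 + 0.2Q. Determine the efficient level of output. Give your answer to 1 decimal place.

Social marginal cost = private MC + MEC = 45.9 + 3.1Q.
Set SMC = demand: 45.9 + 3.1Q = 126.3 - 3.7Q → Q* = 11.8235.

Q* = 11.8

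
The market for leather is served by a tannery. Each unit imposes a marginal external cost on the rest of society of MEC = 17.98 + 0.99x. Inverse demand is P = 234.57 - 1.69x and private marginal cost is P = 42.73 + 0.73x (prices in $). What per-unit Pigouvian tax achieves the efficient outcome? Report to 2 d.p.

tax = $68.46 per unit

Social marginal cost = private MC + MEC = 60.71 + 1.72x.
Set SMC = demand: 60.71 + 1.72x = 234.57 - 1.69x → x* = 50.9853.
The Pigouvian tax equals MEC at x*: 17.98 + 0.99×50.9853 = 68.4554.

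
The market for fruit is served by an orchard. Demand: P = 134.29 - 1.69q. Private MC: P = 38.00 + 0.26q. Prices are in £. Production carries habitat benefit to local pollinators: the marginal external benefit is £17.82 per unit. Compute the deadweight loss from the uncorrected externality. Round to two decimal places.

DWL = £81.42

Market equilibrium (private): 38.00 + 0.26q = 134.29 - 1.69q → q_m = 49.3795.
Social marginal cost = private MC − MEB = 20.18 + 0.26q.
Set SMC = demand: 20.18 + 0.26q = 134.29 - 1.69q → q* = 58.5179.
Height of the DWL triangle at q_m is demand(q_m) − SMC(q_m) = MEB(q_m) = 17.8200.
DWL = ½ × 9.1384 × 17.8200 = 81.4231.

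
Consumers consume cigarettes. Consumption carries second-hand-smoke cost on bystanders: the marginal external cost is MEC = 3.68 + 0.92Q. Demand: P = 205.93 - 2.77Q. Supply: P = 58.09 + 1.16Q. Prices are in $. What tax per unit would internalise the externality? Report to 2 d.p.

Social marginal benefit = demand − MEC = 202.25 - 3.69Q.
Set SMB = MC: 202.25 - 3.69Q = 58.09 + 1.16Q → Q* = 29.7237.
The Pigouvian tax equals MEC at Q*: 3.68 + 0.92×29.7237 = 31.0258.

tax = $31.03 per unit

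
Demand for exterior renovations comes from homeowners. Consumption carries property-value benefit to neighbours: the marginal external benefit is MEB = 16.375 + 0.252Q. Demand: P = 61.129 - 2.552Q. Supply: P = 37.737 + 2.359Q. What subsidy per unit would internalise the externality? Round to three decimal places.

subsidy = 18.526 per unit

Social marginal benefit = demand + MEB = 77.504 - 2.300Q.
Set SMB = MC: 77.504 - 2.300Q = 37.737 + 2.359Q → Q* = 8.5355.
The Pigouvian subsidy equals MEB at Q*: 16.375 + 0.252×8.5355 = 18.5259.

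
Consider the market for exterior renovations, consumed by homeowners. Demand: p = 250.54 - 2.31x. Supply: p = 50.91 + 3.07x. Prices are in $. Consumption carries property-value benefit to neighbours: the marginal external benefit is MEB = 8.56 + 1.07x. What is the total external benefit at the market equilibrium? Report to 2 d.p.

$1054.24

Market equilibrium (private): 50.91 + 3.07x = 250.54 - 2.31x → x_m = 37.1059.
Total external benefit = ∫₀^{x_m} (8.56 + 1.07x) dx = 8.56×37.1059 + ½×1.07×37.1059² = 1054.2401.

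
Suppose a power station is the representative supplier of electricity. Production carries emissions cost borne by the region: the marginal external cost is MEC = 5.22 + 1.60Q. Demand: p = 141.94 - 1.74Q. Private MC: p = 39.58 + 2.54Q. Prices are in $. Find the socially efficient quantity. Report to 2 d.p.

Q* = 16.52

Social marginal cost = private MC + MEC = 44.80 + 4.14Q.
Set SMC = demand: 44.80 + 4.14Q = 141.94 - 1.74Q → Q* = 16.5204.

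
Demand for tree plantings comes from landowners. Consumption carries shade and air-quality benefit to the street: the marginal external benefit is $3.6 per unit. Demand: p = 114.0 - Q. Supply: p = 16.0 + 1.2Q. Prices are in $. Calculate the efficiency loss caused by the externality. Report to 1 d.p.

DWL = $2.9

Market equilibrium (private): 16.0 + 1.2Q = 114.0 - Q → Q_m = 44.5455.
Social marginal benefit = demand + MEB = 117.6 - Q.
Set SMB = MC: 117.6 - Q = 16.0 + 1.2Q → Q* = 46.1818.
Height of the DWL triangle at Q_m is SMB(Q_m) − MC(Q_m) = MEB(Q_m) = 3.6000.
DWL = ½ × 1.6363 × 3.6000 = 2.9453.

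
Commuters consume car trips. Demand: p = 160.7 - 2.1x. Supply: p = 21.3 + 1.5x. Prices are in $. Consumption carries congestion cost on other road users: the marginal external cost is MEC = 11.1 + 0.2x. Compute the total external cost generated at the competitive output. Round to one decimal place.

$579.8

Market equilibrium (private): 21.3 + 1.5x = 160.7 - 2.1x → x_m = 38.7222.
Total external cost = ∫₀^{x_m} (11.1 + 0.2x) dx = 11.1×38.7222 + ½×0.2×38.7222² = 579.7573.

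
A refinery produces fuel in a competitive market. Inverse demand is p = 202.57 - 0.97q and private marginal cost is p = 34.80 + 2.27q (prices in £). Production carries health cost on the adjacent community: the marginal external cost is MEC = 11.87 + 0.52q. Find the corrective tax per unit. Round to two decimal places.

tax = £33.43 per unit

Social marginal cost = private MC + MEC = 46.67 + 2.79q.
Set SMC = demand: 46.67 + 2.79q = 202.57 - 0.97q → q* = 41.4628.
The Pigouvian tax equals MEC at q*: 11.87 + 0.52×41.4628 = 33.4307.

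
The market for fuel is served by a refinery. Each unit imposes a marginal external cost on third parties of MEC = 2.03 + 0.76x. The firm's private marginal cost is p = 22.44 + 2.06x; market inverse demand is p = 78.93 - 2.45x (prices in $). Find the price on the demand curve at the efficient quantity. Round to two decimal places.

Social marginal cost = private MC + MEC = 24.47 + 2.82x.
Set SMC = demand: 24.47 + 2.82x = 78.93 - 2.45x → x* = 10.3340.
Consumer price on the demand curve at x*: 78.93 − 2.45×10.3340 = 53.6117.

P = $53.61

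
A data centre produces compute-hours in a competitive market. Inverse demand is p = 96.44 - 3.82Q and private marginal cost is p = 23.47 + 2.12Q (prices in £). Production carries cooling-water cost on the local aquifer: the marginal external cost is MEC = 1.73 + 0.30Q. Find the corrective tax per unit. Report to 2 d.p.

tax = £5.16 per unit

Social marginal cost = private MC + MEC = 25.20 + 2.42Q.
Set SMC = demand: 25.20 + 2.42Q = 96.44 - 3.82Q → Q* = 11.4167.
The Pigouvian tax equals MEC at Q*: 1.73 + 0.30×11.4167 = 5.1550.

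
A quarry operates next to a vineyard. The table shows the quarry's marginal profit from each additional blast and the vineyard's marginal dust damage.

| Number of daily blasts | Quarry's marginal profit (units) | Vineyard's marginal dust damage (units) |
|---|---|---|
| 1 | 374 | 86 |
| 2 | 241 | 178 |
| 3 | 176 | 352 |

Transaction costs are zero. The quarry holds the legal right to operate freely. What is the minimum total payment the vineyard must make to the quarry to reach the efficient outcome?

176

Left alone the quarry would choose level 3 (marginal profit stays positive).
Efficient level: k* = 2 (marginal profit ≥ marginal dust damage through 2).
The vineyard must at least cover the quarry's forgone profit from cutting 3→2: 176 = 176.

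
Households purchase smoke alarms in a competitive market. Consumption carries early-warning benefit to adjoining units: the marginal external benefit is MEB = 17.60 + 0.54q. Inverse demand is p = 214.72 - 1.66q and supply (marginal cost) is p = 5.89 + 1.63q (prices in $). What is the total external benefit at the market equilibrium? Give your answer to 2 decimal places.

$2204.97

Market equilibrium (private): 5.89 + 1.63q = 214.72 - 1.66q → q_m = 63.4742.
Total external benefit = ∫₀^{q_m} (17.60 + 0.54q) dq = 17.60×63.4742 + ½×0.54×63.4742² = 2204.9689.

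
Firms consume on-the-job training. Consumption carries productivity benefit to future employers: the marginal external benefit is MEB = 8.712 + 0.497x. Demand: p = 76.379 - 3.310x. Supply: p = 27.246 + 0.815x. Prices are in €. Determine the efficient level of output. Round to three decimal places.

Social marginal benefit = demand + MEB = 85.091 - 2.813x.
Set SMB = MC: 85.091 - 2.813x = 27.246 + 0.815x → x* = 15.9440.

x* = 15.944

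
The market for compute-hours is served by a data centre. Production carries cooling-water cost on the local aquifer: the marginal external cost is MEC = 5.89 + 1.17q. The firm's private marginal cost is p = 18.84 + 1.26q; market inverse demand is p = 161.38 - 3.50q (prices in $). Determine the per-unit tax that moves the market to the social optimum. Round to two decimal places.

tax = $32.85 per unit

Social marginal cost = private MC + MEC = 24.73 + 2.43q.
Set SMC = demand: 24.73 + 2.43q = 161.38 - 3.50q → q* = 23.0438.
The Pigouvian tax equals MEC at q*: 5.89 + 1.17×23.0438 = 32.8512.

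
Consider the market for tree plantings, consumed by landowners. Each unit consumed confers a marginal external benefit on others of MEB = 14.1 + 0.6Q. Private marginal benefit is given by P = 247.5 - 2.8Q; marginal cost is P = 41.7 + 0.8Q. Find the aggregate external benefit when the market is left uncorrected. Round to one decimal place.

Market equilibrium (private): 41.7 + 0.8Q = 247.5 - 2.8Q → Q_m = 57.1667.
Total external benefit = ∫₀^{Q_m} (14.1 + 0.6Q) dQ = 14.1×57.1667 + ½×0.6×57.1667² = 1786.4599.

1786.5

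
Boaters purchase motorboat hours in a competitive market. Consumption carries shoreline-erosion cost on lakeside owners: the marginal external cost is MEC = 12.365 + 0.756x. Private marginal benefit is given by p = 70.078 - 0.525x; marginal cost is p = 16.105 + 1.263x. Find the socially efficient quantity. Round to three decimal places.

x* = 16.355

Social marginal benefit = demand − MEC = 57.713 - 1.281x.
Set SMB = MC: 57.713 - 1.281x = 16.105 + 1.263x → x* = 16.3553.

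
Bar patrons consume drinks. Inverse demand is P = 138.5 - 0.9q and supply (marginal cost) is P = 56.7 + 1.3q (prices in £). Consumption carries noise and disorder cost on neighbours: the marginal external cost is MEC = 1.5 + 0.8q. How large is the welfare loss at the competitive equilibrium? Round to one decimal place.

DWL = £162.7

Market equilibrium (private): 56.7 + 1.3q = 138.5 - 0.9q → q_m = 37.1818.
Social marginal benefit = demand − MEC = 137.0 - 1.7q.
Set SMB = MC: 137.0 - 1.7q = 56.7 + 1.3q → q* = 26.7667.
Height of the DWL triangle at q_m is MC(q_m) − SMB(q_m) = MEC(q_m) = 31.2455.
DWL = ½ × 10.4151 × 31.2455 = 162.7125.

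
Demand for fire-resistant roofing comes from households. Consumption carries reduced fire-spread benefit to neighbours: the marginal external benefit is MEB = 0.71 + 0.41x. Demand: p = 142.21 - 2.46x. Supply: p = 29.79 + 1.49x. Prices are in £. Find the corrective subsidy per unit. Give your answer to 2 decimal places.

subsidy = £13.81 per unit

Social marginal benefit = demand + MEB = 142.92 - 2.05x.
Set SMB = MC: 142.92 - 2.05x = 29.79 + 1.49x → x* = 31.9576.
The Pigouvian subsidy equals MEB at x*: 0.71 + 0.41×31.9576 = 13.8126.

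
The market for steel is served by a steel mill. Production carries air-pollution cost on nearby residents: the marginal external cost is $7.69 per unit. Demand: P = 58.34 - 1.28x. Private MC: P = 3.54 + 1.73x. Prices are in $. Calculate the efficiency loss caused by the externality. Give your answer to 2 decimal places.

Market equilibrium (private): 3.54 + 1.73x = 58.34 - 1.28x → x_m = 18.2060.
Social marginal cost = private MC + MEC = 11.23 + 1.73x.
Set SMC = demand: 11.23 + 1.73x = 58.34 - 1.28x → x* = 15.6512.
Between x* and x_m the wedge SMC − demand runs linearly from 0 to MEC(x_m), so the loss is a triangle.
DWL = ½ × 2.5548 × 7.6900 = 9.8232.

DWL = $9.82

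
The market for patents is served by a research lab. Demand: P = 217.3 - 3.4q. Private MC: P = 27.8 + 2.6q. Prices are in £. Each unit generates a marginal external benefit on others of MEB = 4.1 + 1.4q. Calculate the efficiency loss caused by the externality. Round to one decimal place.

Market equilibrium (private): 27.8 + 2.6q = 217.3 - 3.4q → q_m = 31.5833.
Social marginal cost = private MC − MEB = 23.7 + 1.2q.
Set SMC = demand: 23.7 + 1.2q = 217.3 - 3.4q → q* = 42.0870.
Between q* and q_m the wedge demand − SMC runs linearly from 0 to MEB(q_m), so the loss is a triangle.
DWL = ½ × 10.5037 × 48.3167 = 253.7521.

DWL = £253.8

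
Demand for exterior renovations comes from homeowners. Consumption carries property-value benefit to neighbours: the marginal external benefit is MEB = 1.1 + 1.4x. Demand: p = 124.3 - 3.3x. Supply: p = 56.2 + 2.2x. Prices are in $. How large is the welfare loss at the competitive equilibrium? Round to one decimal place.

Market equilibrium (private): 56.2 + 2.2x = 124.3 - 3.3x → x_m = 12.3818.
Social marginal benefit = demand + MEB = 125.4 - 1.9x.
Set SMB = MC: 125.4 - 1.9x = 56.2 + 2.2x → x* = 16.8780.
Height of the DWL triangle at x_m is SMB(x_m) − MC(x_m) = MEB(x_m) = 18.4345.
DWL = ½ × 4.4962 × 18.4345 = 41.4426.

DWL = $41.4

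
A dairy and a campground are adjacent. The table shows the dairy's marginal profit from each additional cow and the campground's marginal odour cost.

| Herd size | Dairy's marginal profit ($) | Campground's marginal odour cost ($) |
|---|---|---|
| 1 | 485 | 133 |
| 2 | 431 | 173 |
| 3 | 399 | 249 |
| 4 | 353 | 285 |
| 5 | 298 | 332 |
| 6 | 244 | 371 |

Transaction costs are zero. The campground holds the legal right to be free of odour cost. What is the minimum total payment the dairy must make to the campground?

Efficient level: marginal profit ≥ marginal odour cost through level 4, so k* = 4.
With the campground holding the right, the dairy must at least compensate total damage at k*: 133 + 173 + 249 + 285 = 840.

$840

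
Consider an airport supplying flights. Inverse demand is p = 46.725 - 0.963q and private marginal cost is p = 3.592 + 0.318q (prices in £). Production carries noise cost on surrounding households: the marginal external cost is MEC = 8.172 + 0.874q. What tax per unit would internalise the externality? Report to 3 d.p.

tax = £22.351 per unit

Social marginal cost = private MC + MEC = 11.764 + 1.192q.
Set SMC = demand: 11.764 + 1.192q = 46.725 - 0.963q → q* = 16.2232.
The Pigouvian tax equals MEC at q*: 8.172 + 0.874×16.2232 = 22.3511.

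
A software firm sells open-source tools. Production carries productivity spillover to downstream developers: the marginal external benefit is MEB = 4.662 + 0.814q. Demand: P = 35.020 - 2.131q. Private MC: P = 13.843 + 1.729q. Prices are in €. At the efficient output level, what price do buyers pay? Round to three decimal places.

Social marginal cost = private MC − MEB = 9.181 + 0.915q.
Set SMC = demand: 9.181 + 0.915q = 35.020 - 2.131q → q* = 8.4829.
Consumer price on the demand curve at q*: 35.020 − 2.131×8.4829 = 16.9429.

P = €16.943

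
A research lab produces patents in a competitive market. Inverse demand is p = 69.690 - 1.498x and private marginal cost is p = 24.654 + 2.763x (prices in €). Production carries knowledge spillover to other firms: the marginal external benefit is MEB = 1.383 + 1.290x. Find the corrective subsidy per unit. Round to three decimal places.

Social marginal cost = private MC − MEB = 23.271 + 1.473x.
Set SMC = demand: 23.271 + 1.473x = 69.690 - 1.498x → x* = 15.6240.
The Pigouvian subsidy equals MEB at x*: 1.383 + 1.290×15.6240 = 21.5380.

subsidy = €21.538 per unit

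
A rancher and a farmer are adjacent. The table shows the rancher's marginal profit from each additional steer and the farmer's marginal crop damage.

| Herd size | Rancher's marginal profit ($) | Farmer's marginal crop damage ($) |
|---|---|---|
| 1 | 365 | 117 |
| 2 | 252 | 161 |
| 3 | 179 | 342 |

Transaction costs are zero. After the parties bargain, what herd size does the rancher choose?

Bargaining reaches the level where marginal profit last exceeds marginal crop damage.
That holds through level 2 (252 ≥ 161) but not at 3 (179 < 342).

2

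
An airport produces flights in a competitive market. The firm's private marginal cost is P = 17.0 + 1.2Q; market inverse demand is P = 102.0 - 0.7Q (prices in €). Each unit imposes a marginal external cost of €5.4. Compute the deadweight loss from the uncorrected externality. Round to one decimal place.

DWL = €7.7

Market equilibrium (private): 17.0 + 1.2Q = 102.0 - 0.7Q → Q_m = 44.7368.
Social marginal cost = private MC + MEC = 22.4 + 1.2Q.
Set SMC = demand: 22.4 + 1.2Q = 102.0 - 0.7Q → Q* = 41.8947.
The loss is the area between SMC and demand from Q* to Q_m; with linear curves that's a triangle of height MEC(Q_m).
DWL = ½ × 2.8421 × 5.4000 = 7.6737.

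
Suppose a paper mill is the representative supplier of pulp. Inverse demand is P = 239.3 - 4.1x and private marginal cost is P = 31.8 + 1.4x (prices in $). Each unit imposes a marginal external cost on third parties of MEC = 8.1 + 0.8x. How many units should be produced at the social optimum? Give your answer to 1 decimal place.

x* = 31.7

Social marginal cost = private MC + MEC = 39.9 + 2.2x.
Set SMC = demand: 39.9 + 2.2x = 239.3 - 4.1x → x* = 31.6508.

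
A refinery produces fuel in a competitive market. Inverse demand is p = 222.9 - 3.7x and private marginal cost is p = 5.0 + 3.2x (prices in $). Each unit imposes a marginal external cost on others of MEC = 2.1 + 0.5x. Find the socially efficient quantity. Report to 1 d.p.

x* = 29.2

Social marginal cost = private MC + MEC = 7.1 + 3.7x.
Set SMC = demand: 7.1 + 3.7x = 222.9 - 3.7x → x* = 29.1622.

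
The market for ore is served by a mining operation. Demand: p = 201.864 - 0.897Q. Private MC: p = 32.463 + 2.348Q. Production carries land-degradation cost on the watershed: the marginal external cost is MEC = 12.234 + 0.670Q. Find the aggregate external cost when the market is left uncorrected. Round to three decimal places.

1551.611

Market equilibrium (private): 32.463 + 2.348Q = 201.864 - 0.897Q → Q_m = 52.2037.
Total external cost = ∫₀^{Q_m} (12.234 + 0.670Q) dQ = 12.234×52.2037 + ½×0.670×52.2037² = 1551.6109.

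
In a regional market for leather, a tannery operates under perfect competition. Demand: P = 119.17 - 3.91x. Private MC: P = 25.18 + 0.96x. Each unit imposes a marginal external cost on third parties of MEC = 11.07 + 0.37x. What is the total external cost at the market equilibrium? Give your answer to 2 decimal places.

Market equilibrium (private): 25.18 + 0.96x = 119.17 - 3.91x → x_m = 19.2998.
Total external cost = ∫₀^{x_m} (11.07 + 0.37x) dx = 11.07×19.2998 + ½×0.37×19.2998² = 282.5580.

282.56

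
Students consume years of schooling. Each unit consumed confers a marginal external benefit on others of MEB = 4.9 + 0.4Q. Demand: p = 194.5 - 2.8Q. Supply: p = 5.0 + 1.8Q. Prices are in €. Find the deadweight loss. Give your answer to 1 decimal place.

Market equilibrium (private): 5.0 + 1.8Q = 194.5 - 2.8Q → Q_m = 41.1957.
Social marginal benefit = demand + MEB = 199.4 - 2.4Q.
Set SMB = MC: 199.4 - 2.4Q = 5.0 + 1.8Q → Q* = 46.2857.
Between Q* and Q_m the wedge SMB − MC runs linearly from 0 to MEB(Q_m), so the loss is a triangle.
DWL = ½ × 5.0900 × 21.3783 = 54.4078.

DWL = €54.4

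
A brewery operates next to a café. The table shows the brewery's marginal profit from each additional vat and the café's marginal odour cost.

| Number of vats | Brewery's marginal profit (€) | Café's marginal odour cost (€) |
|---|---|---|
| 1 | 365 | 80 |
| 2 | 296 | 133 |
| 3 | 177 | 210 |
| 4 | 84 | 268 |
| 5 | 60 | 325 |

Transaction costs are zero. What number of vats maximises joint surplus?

Bargaining reaches the level where marginal profit last exceeds marginal odour cost.
That holds through level 2 (296 ≥ 133) but not at 3 (177 < 210).

2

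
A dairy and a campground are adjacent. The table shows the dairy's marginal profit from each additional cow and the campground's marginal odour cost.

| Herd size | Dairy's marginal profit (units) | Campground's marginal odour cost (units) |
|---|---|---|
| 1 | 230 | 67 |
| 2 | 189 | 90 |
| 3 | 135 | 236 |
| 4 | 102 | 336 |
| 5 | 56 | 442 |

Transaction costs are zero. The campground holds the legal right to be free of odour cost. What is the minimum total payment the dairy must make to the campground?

Efficient level: marginal profit ≥ marginal odour cost through level 2, so k* = 2.
With the campground holding the right, the dairy must at least compensate total damage at k*: 67 + 90 = 157.

157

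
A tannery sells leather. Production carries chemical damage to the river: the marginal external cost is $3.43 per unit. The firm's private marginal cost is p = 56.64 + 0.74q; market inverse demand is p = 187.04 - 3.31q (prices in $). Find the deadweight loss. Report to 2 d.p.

Market equilibrium (private): 56.64 + 0.74q = 187.04 - 3.31q → q_m = 32.1975.
Social marginal cost = private MC + MEC = 60.07 + 0.74q.
Set SMC = demand: 60.07 + 0.74q = 187.04 - 3.31q → q* = 31.3506.
Between q* and q_m the wedge SMC − demand runs linearly from 0 to MEC(q_m), so the loss is a triangle.
DWL = ½ × 0.8469 × 3.4300 = 1.4524.

DWL = $1.45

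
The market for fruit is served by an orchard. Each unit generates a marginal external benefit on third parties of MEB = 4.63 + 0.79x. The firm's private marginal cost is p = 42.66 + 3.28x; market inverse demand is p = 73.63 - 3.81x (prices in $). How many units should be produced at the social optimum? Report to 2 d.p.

Social marginal cost = private MC − MEB = 38.03 + 2.49x.
Set SMC = demand: 38.03 + 2.49x = 73.63 - 3.81x → x* = 5.6508.

x* = 5.65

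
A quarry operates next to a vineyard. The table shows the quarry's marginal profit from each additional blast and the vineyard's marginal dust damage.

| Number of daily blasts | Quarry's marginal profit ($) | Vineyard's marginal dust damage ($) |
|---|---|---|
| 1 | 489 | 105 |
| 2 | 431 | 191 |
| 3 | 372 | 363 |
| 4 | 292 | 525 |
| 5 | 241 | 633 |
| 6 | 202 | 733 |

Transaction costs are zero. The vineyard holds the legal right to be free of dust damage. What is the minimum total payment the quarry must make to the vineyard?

Efficient level: marginal profit ≥ marginal dust damage through level 3, so k* = 3.
With the vineyard holding the right, the quarry must at least compensate total damage at k*: 105 + 191 + 363 = 659.

$659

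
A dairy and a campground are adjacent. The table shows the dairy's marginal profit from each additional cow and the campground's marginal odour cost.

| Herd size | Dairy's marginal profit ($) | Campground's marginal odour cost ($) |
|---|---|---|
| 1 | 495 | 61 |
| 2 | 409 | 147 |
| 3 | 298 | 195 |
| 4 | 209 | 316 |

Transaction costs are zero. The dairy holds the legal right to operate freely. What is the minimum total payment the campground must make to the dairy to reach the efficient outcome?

$209

Left alone the dairy would choose level 4 (marginal profit stays positive).
Efficient level: k* = 3 (marginal profit ≥ marginal odour cost through 3).
The campground must at least cover the dairy's forgone profit from cutting 4→3: 209 = 209.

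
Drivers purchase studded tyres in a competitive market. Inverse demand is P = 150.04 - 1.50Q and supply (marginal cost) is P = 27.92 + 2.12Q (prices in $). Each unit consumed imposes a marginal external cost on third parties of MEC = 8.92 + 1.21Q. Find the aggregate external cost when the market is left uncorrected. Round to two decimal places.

$989.43

Market equilibrium (private): 27.92 + 2.12Q = 150.04 - 1.50Q → Q_m = 33.7348.
Total external cost = ∫₀^{Q_m} (8.92 + 1.21Q) dQ = 8.92×33.7348 + ½×1.21×33.7348² = 989.4266.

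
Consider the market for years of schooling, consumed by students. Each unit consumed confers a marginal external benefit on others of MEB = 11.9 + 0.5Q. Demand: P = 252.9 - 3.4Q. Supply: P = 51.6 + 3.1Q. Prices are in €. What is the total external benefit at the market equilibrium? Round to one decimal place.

Market equilibrium (private): 51.6 + 3.1Q = 252.9 - 3.4Q → Q_m = 30.9692.
Total external benefit = ∫₀^{Q_m} (11.9 + 0.5Q) dQ = 11.9×30.9692 + ½×0.5×30.9692² = 608.3063.

€608.3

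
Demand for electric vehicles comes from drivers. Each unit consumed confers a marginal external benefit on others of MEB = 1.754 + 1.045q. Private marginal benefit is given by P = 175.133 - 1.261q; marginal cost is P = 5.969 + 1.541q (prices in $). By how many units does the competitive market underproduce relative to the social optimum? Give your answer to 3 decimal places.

36.906 units

Market equilibrium (private): 5.969 + 1.541q = 175.133 - 1.261q → q_m = 60.3726.
Social marginal benefit = demand + MEB = 176.887 - 0.216q.
Set SMB = MC: 176.887 - 0.216q = 5.969 + 1.541q → q* = 97.2783.
Gap = |60.3726 − 97.2783| = 36.9057.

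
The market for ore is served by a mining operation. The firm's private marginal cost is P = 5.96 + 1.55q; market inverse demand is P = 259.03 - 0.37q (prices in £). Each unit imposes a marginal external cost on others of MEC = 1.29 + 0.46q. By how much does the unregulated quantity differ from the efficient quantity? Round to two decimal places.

Market equilibrium (private): 5.96 + 1.55q = 259.03 - 0.37q → q_m = 131.8073.
Social marginal cost = private MC + MEC = 7.25 + 2.01q.
Set SMC = demand: 7.25 + 2.01q = 259.03 - 0.37q → q* = 105.7899.
Gap = |131.8073 − 105.7899| = 26.0174.

26.02 units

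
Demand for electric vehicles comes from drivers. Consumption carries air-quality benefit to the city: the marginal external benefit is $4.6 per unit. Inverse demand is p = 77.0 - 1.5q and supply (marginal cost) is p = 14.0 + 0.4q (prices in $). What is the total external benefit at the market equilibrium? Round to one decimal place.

$152.5

Market equilibrium (private): 14.0 + 0.4q = 77.0 - 1.5q → q_m = 33.1579.
Total external benefit = MEB × q_m = 4.6 × 33.1579 = 152.5263.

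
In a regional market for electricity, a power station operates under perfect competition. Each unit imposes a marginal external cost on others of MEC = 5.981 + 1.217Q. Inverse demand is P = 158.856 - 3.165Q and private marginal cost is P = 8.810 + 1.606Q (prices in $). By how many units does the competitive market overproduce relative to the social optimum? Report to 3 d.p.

7.391 units

Market equilibrium (private): 8.810 + 1.606Q = 158.856 - 3.165Q → Q_m = 31.4496.
Social marginal cost = private MC + MEC = 14.791 + 2.823Q.
Set SMC = demand: 14.791 + 2.823Q = 158.856 - 3.165Q → Q* = 24.0590.
Gap = |31.4496 − 24.0590| = 7.3906.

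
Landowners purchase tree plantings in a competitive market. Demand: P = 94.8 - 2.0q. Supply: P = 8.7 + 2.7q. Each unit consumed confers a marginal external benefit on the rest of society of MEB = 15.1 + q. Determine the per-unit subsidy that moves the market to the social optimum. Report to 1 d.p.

Social marginal benefit = demand + MEB = 109.9 - q.
Set SMB = MC: 109.9 - q = 8.7 + 2.7q → q* = 27.3514.
The Pigouvian subsidy equals MEB at q*: 15.1 + 1.0×27.3514 = 42.4514.

subsidy = 42.5 per unit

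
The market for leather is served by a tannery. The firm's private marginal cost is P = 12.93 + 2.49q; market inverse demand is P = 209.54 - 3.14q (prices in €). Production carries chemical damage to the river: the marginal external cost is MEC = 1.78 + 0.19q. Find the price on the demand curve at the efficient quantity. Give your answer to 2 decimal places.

Social marginal cost = private MC + MEC = 14.71 + 2.68q.
Set SMC = demand: 14.71 + 2.68q = 209.54 - 3.14q → q* = 33.4759.
Consumer price on the demand curve at q*: 209.54 − 3.14×33.4759 = 104.4257.

P = €104.43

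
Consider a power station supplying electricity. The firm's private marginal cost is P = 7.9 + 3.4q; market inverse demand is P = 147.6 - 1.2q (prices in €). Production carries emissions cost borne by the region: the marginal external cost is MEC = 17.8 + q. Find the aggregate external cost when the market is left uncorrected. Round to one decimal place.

Market equilibrium (private): 7.9 + 3.4q = 147.6 - 1.2q → q_m = 30.3696.
Total external cost = ∫₀^{q_m} (17.8 + 1.0q) dq = 17.8×30.3696 + ½×1.0×30.3696² = 1001.7352.

€1001.7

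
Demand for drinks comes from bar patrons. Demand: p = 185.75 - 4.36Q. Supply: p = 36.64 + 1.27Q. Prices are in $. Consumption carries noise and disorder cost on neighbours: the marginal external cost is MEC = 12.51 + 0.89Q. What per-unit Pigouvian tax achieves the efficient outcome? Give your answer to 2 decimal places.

tax = $31.16 per unit

Social marginal benefit = demand − MEC = 173.24 - 5.25Q.
Set SMB = MC: 173.24 - 5.25Q = 36.64 + 1.27Q → Q* = 20.9509.
The Pigouvian tax equals MEC at Q*: 12.51 + 0.89×20.9509 = 31.1563.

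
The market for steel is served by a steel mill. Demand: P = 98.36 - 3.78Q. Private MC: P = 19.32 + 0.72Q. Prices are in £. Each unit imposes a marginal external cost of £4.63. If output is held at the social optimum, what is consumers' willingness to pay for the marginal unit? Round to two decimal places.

Social marginal cost = private MC + MEC = 23.95 + 0.72Q.
Set SMC = demand: 23.95 + 0.72Q = 98.36 - 3.78Q → Q* = 16.5356.
Consumer price on the demand curve at Q*: 98.36 − 3.78×16.5356 = 35.8554.

P = £35.86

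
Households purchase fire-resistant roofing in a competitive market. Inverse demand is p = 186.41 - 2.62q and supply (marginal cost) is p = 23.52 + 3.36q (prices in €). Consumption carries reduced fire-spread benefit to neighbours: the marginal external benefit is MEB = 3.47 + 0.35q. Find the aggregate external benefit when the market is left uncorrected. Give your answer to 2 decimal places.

Market equilibrium (private): 23.52 + 3.36q = 186.41 - 2.62q → q_m = 27.2391.
Total external benefit = ∫₀^{q_m} (3.47 + 0.35q) dq = 3.47×27.2391 + ½×0.35×27.2391² = 224.3642.

€224.36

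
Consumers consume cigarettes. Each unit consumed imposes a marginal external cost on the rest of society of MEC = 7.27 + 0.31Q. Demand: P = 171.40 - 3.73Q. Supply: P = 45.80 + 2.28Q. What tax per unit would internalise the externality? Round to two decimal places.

tax = 13.07 per unit

Social marginal benefit = demand − MEC = 164.13 - 4.04Q.
Set SMB = MC: 164.13 - 4.04Q = 45.80 + 2.28Q → Q* = 18.7231.
The Pigouvian tax equals MEC at Q*: 7.27 + 0.31×18.7231 = 13.0742.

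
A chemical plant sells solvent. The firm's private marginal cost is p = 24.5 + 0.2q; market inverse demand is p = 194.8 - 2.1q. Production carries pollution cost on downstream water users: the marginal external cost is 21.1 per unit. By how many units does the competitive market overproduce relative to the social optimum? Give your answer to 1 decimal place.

Market equilibrium (private): 24.5 + 0.2q = 194.8 - 2.1q → q_m = 74.0435.
Social marginal cost = private MC + MEC = 45.6 + 0.2q.
Set SMC = demand: 45.6 + 0.2q = 194.8 - 2.1q → q* = 64.8696.
Gap = |74.0435 − 64.8696| = 9.1739.

9.2 units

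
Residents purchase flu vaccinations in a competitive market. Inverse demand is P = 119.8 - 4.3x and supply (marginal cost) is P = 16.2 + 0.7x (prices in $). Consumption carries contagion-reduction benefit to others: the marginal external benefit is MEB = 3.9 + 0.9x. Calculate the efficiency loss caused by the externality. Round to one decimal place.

DWL = $62.0

Market equilibrium (private): 16.2 + 0.7x = 119.8 - 4.3x → x_m = 20.7200.
Social marginal benefit = demand + MEB = 123.7 - 3.4x.
Set SMB = MC: 123.7 - 3.4x = 16.2 + 0.7x → x* = 26.2195.
Between x* and x_m the wedge SMB − MC runs linearly from 0 to MEB(x_m), so the loss is a triangle.
DWL = ½ × 5.4995 × 22.5480 = 62.0014.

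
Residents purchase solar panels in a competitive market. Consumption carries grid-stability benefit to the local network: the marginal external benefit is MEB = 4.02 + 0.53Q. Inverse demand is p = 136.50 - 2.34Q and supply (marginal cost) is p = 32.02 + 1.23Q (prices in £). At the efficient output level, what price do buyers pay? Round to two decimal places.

P = £52.98

Social marginal benefit = demand + MEB = 140.52 - 1.81Q.
Set SMB = MC: 140.52 - 1.81Q = 32.02 + 1.23Q → Q* = 35.6908.
Consumer price on the demand curve at Q*: 136.50 − 2.34×35.6908 = 52.9835.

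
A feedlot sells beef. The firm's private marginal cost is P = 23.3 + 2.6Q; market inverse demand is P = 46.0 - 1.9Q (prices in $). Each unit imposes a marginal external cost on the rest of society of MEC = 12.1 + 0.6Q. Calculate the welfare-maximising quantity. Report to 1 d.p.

Social marginal cost = private MC + MEC = 35.4 + 3.2Q.
Set SMC = demand: 35.4 + 3.2Q = 46.0 - 1.9Q → Q* = 2.0784.

Q* = 2.1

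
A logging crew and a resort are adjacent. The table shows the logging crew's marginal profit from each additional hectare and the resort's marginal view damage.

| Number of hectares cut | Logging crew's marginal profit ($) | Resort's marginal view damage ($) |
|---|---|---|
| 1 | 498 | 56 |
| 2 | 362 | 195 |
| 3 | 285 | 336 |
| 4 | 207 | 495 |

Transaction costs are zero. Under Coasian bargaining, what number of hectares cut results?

2

Bargaining reaches the level where marginal profit last exceeds marginal view damage.
That holds through level 2 (362 ≥ 195) but not at 3 (285 < 336).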